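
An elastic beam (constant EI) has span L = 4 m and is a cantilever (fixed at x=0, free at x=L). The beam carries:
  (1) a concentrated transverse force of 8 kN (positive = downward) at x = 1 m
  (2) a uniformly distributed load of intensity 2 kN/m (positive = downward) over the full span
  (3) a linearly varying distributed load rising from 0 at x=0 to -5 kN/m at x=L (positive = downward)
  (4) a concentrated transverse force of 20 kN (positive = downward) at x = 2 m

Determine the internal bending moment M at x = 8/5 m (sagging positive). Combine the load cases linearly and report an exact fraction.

M(8/5) = -56/25 kN·m

Load 1 — point force P=8 kN at a=1 m (b=L-a=3):
  M_1 = 0  [x>a] = 0 kN·m
Load 2 — uniform load w=2 kN/m over full span:
  M_2 = -w(L-x)²/2 = -2·(4-(8/5))²/2 = -144/25 kN·m
Load 3 — triangular load w₀=-5 kN/m (0→w₀ over full span):
  M_3 = w₀Lx/2 - w₀L²/3 - w₀x³/(6L) = (-5)·4·(8/5)/2 - (-5)·4²/3 - (-5)·(8/5)³/(6·4) = 288/25 kN·m
Load 4 — point force P=20 kN at a=2 m (b=L-a=2):
  M_4 = -P(a-x)  [x≤a] = -20·(2-(8/5)) = -8 kN·m
Superposition: M = Σ M_i = -56/25 kN·m ≈ -2.240000 kN·m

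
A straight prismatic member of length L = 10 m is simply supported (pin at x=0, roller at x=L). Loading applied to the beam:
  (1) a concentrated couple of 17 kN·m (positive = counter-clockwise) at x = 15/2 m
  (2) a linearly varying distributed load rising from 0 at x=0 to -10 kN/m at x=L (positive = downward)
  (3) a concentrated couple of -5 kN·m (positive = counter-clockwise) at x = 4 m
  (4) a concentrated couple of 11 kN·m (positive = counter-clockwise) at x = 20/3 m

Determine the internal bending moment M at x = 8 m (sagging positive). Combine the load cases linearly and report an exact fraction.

Load 1 — applied couple M₀=17 kN·m at a=15/2 m (b=L-a=5/2):
  M_1 = M₀x/L - M₀  [x>a] = 17·8/10 - 17 = -17/5 kN·m
Load 2 — triangular load w₀=-10 kN/m (0→w₀ over full span):
  M_2 = w₀Lx/6 - w₀x³/(6L) = (-10)·10·8/6 - (-10)·8³/(6·10) = -48 kN·m
Load 3 — applied couple M₀=-5 kN·m at a=4 m (b=L-a=6):
  M_3 = M₀x/L - M₀  [x>a] = (-5)·8/10 - (-5) = 1 kN·m
Load 4 — applied couple M₀=11 kN·m at a=20/3 m (b=L-a=10/3):
  M_4 = M₀x/L - M₀  [x>a] = 11·8/10 - 11 = -11/5 kN·m
Superposition: M = Σ M_i = -263/5 kN·m ≈ -52.600000 kN·m

M(8) = -263/5 kN·m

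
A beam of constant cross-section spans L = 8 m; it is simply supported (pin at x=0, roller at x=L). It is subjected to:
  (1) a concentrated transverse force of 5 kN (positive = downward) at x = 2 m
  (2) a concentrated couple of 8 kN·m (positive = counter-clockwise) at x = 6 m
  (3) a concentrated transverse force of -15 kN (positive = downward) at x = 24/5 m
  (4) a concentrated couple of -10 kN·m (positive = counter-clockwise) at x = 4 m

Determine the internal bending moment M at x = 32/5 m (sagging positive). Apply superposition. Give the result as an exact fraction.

Load 1 — point force P=5 kN at a=2 m (b=L-a=6):
  M_1 = Pa(L-x)/L  [x>a] = 5·2·(8-(32/5))/8 = 2 kN·m
Load 2 — applied couple M₀=8 kN·m at a=6 m (b=L-a=2):
  M_2 = M₀x/L - M₀  [x>a] = 8·(32/5)/8 - 8 = -8/5 kN·m
Load 3 — point force P=-15 kN at a=24/5 m (b=L-a=16/5):
  M_3 = Pa(L-x)/L  [x>a] = (-15)·(24/5)·(8-(32/5))/8 = -72/5 kN·m
Load 4 — applied couple M₀=-10 kN·m at a=4 m (b=L-a=4):
  M_4 = M₀x/L - M₀  [x>a] = (-10)·(32/5)/8 - (-10) = 2 kN·m
Superposition: M = Σ M_i = -12 kN·m ≈ -12.000000 kN·m

M(32/5) = -12 kN·m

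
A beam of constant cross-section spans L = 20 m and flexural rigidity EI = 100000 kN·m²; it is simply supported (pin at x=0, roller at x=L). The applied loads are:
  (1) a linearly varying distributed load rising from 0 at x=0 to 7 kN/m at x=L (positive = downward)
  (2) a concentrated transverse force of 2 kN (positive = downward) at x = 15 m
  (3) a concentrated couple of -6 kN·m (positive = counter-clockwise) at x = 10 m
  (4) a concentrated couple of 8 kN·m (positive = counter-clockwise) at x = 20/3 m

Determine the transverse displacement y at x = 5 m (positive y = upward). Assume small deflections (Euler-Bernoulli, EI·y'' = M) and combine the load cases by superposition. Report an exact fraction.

y(5) = -58081/1152000 m

Load 1 — triangular load w₀=7 kN/m (0→w₀ over full span):
  y_1 = -w₀x(7L⁴-10L²x²+3x⁴)/(360LEI) = -7·5·(7·20⁴-10·20²·5²+3·5⁴)/(360·20·100000) = -763/15360 m
Load 2 — point force P=2 kN at a=15 m (b=L-a=5):
  y_2 = -Pbx(L²-b²-x²)/(6LEI)  [x≤a] = -2·5·5·(20²-5²-5²)/(6·20·100000) = -7/4800 m
Load 3 — applied couple M₀=-6 kN·m at a=10 m (b=L-a=10):
  y_3 = (M₀x³/(6L)+C₁x)/EI  [x≤a] with C₁=M₀(3b²-L²)/(6L)=5 = ((-6)·5³/(6·20)+5·5)/100000 = 3/16000 m
Load 4 — applied couple M₀=8 kN·m at a=20/3 m (b=L-a=40/3):
  y_4 = (M₀x³/(6L)+C₁x)/EI  [x≤a] with C₁=M₀(3b²-L²)/(6L)=80/9 = (8·5³/(6·20)+(80/9)·5)/100000 = 19/36000 m
Superposition: y = Σ y_i = -58081/1152000 m ≈ -0.050418 m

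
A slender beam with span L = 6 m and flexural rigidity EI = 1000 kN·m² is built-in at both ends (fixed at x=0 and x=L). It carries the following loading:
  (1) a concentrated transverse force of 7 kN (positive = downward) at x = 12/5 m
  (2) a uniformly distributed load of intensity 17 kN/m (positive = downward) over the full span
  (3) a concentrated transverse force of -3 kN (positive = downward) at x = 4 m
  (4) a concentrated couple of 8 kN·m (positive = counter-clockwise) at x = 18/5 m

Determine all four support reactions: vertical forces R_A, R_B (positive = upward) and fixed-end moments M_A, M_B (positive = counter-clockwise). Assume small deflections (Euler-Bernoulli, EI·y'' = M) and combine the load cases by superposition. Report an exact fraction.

R_A = 63763/1125 kN, M_A = 21853/375 kN·m, R_B = 55487/1125 kN, M_B = -19277/375 kN·m

Load 1 — point force P=7 kN at a=12/5 m (b=L-a=18/5):
  R_A = Pb²(3a+b)/L³ = 7·(18/5)²·(3·(12/5)+(18/5))/6³ = 567/125 kN
  M_A = Pab²/L² = 7·(12/5)·(18/5)²/6² = 756/125 kN·m
  R_B = Pa²(a+3b)/L³ = 7·(12/5)²·((12/5)+3·(18/5))/6³ = 308/125 kN
  M_B = -Pa²b/L² = -7·(12/5)²·(18/5)/6² = -504/125 kN·m
Load 2 — uniform load w=17 kN/m over full span:
  R_A = wL/2 = 17·6/2 = 51 kN
  M_A = wL²/12 = 17·6²/12 = 51 kN·m
  R_B = wL/2 = 17·6/2 = 51 kN
  M_B = -wL²/12 = -17·6²/12 = -51 kN·m
Load 3 — point force P=-3 kN at a=4 m (b=L-a=2):
  R_A = Pb²(3a+b)/L³ = (-3)·2²·(3·4+2)/6³ = -7/9 kN
  M_A = Pab²/L² = (-3)·4·2²/6² = -4/3 kN·m
  R_B = Pa²(a+3b)/L³ = (-3)·4²·(4+3·2)/6³ = -20/9 kN
  M_B = -Pa²b/L² = -(-3)·4²·2/6² = 8/3 kN·m
Load 4 — applied couple M₀=8 kN·m at a=18/5 m (b=L-a=12/5):
  R_A = 6M₀ab/L³ = 6·8·(18/5)·(12/5)/6³ = 48/25 kN
  M_A = M₀b(2a-b)/L² = 8·(12/5)·(2·(18/5)-(12/5))/6² = 64/25 kN·m
  R_B = -6M₀ab/L³ = -6·8·(18/5)·(12/5)/6³ = -48/25 kN
  M_B = M₀a(2b-a)/L² = 8·(18/5)·(2·(12/5)-(18/5))/6² = 24/25 kN·m
Superposition: R_A = 63763/1125 kN, M_A = 21853/375 kN·m, R_B = 55487/1125 kN, M_B = -19277/375 kN·m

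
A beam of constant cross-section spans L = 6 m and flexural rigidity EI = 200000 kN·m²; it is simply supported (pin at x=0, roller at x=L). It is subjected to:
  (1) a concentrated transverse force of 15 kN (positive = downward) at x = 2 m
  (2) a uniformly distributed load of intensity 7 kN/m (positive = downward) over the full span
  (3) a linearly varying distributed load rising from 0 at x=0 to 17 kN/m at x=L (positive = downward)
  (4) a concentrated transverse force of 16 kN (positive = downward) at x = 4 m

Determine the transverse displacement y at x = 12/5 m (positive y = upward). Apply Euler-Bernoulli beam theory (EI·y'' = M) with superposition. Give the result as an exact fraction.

Load 1 — point force P=15 kN at a=2 m (b=L-a=4):
  y_1 = -Pa(L-x)(2Lx-a²-x²)/(6LEI)  [x>a] = -15·2·(6-(12/5))·(2·6·(12/5)-2²-(12/5)²)/(6·6·200000) = -357/1250000 m
Load 2 — uniform load w=7 kN/m over full span:
  y_2 = -wx(L³-2Lx²+x³)/(24EI) = -7·(12/5)·(6³-2·6·(12/5)²+(12/5)³)/(24·200000) = -17577/31250000 m
Load 3 — triangular load w₀=17 kN/m (0→w₀ over full span):
  y_3 = -w₀x(7L⁴-10L²x²+3x⁴)/(360LEI) = -17·(12/5)·(7·6⁴-10·6²·(12/5)²+3·(12/5)⁴)/(360·6·200000) = -523719/781250000 m
Load 4 — point force P=16 kN at a=4 m (b=L-a=2):
  y_4 = -Pbx(L²-b²-x²)/(6LEI)  [x≤a] = -16·2·(12/5)·(6²-2²-(12/5)²)/(6·6·200000) = -328/1171875 m
Superposition: y = Σ y_i = -4214807/2343750000 m ≈ -0.001798 m

y(12/5) = -4214807/2343750000 m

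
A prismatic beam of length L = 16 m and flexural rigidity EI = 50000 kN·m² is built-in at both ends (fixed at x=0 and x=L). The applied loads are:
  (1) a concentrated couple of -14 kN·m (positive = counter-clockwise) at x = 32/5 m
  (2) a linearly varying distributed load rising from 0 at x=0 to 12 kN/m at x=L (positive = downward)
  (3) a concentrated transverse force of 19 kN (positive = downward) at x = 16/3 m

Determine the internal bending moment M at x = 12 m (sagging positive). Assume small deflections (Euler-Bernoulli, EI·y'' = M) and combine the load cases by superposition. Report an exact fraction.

Load 1 — applied couple M₀=-14 kN·m at a=32/5 m (b=L-a=48/5):
  M_1 = R_Ax - M_A - M₀  [x>a] with R_A=-63/50, M_A=-42/25 = (-63/50)·12 - (-42/25) - (-14) = 14/25 kN·m
Load 2 — triangular load w₀=12 kN/m (0→w₀ over full span):
  M_2 = 3w₀Lx/20 - w₀L²/30 - w₀x³/(6L) = 3·12·16·12/20 - 12·16²/30 - 12·12³/(6·16) = 136/5 kN·m
Load 3 — point force P=19 kN at a=16/3 m (b=L-a=32/3):
  M_3 = Pa²(a+3b)(L-x)/L³ - Pa²b/L²  [x>a] = 19·(16/3)²·((16/3)+3·(32/3))·(16-12)/16³ - 19·(16/3)²·(32/3)/16² = -76/27 kN·m
Superposition: M = Σ M_i = 16838/675 kN·m ≈ 24.945185 kN·m

M(12) = 16838/675 kN·m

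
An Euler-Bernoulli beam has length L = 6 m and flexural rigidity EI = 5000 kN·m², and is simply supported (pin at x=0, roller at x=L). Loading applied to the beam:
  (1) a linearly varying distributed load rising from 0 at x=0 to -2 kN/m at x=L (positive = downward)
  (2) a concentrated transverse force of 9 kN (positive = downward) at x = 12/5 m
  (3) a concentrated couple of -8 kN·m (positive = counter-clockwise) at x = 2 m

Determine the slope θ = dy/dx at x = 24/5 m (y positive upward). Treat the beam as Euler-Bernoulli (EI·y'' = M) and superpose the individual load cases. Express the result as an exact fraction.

θ(24/5) = 11867/4687500 rad

Load 1 — triangular load w₀=-2 kN/m (0→w₀ over full span):
  θ_1 = -w₀(7L⁴-30L²x²+15x⁴)/(360LEI) = -(-2)·(7·6⁴-30·6²·(24/5)²+15·(24/5)⁴)/(360·6·5000) = -2271/1562500 rad
Load 2 — point force P=9 kN at a=12/5 m (b=L-a=18/5):
  θ_2 = -Pa(2L²-6Lx+3x²+a²)/(6LEI)  [x>a] = -9·(12/5)·(2·6²-6·6·(24/5)+3·(24/5)²+(12/5)²)/(6·6·5000) = 243/78125 rad
Load 3 — applied couple M₀=-8 kN·m at a=2 m (b=L-a=4):
  θ_3 = (M₀x²/(2L)-M₀(x-a)+C₁)/EI  [x>a] with C₁=M₀(3b²-L²)/(6L)=-8/3 = ((-8)·(24/5)²/(2·6)-(-8)·((24/5)-2)+(-8/3))/5000 = 41/46875 rad
Superposition: θ = Σ θ_i = 11867/4687500 rad ≈ 0.002532 rad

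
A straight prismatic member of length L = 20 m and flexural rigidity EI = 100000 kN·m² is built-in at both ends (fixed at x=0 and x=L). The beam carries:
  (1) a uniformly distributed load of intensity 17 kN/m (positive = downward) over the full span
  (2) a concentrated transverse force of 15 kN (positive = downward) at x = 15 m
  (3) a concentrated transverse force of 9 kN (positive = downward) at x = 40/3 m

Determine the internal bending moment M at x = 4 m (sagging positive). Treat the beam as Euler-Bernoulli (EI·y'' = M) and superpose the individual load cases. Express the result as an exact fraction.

M(4) = -1505/48 kN·m

Load 1 — uniform load w=17 kN/m over full span:
  M_1 = wLx/2 - wL²/12 - wx²/2 = 17·20·4/2 - 17·20²/12 - 17·4²/2 = -68/3 kN·m
Load 2 — point force P=15 kN at a=15 m (b=L-a=5):
  M_2 = Pb²(3a+b)x/L³ - Pab²/L²  [x≤a] = 15·5²·(3·15+5)·4/20³ - 15·15·5²/20² = -75/16 kN·m
Load 3 — point force P=9 kN at a=40/3 m (b=L-a=20/3):
  M_3 = Pb²(3a+b)x/L³ - Pab²/L²  [x≤a] = 9·(20/3)²·(3·(40/3)+(20/3))·4/20³ - 9·(40/3)·(20/3)²/20² = -4 kN·m
Superposition: M = Σ M_i = -1505/48 kN·m ≈ -31.354167 kN·m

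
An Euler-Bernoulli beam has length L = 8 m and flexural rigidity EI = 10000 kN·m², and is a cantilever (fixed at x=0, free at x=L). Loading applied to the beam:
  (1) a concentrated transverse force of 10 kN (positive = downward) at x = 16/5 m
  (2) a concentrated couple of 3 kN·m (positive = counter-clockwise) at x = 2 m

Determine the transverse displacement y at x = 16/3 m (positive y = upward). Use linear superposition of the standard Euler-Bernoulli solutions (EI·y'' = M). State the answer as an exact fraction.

Load 1 — point force P=10 kN at a=16/5 m (b=L-a=24/5):
  y_1 = -Pa²(3x-a)/(6EI)  [x>a] = -10·(16/5)²·(3·(16/3)-(16/5))/(6·10000) = -1024/46875 m
Load 2 — applied couple M₀=3 kN·m at a=2 m (b=L-a=6):
  y_2 = M₀a(2x-a)/(2EI)  [x>a] = 3·2·(2·(16/3)-2)/(2·10000) = 13/5000 m
Superposition: y = Σ y_i = -7217/375000 m ≈ -0.019245 m

y(16/3) = -7217/375000 m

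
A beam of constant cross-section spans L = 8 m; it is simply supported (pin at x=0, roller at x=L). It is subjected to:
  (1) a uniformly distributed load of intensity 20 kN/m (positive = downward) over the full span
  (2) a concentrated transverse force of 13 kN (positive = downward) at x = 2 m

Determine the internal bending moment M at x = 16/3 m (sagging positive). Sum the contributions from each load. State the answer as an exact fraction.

M(16/3) = 1358/9 kN·m

Load 1 — uniform load w=20 kN/m over full span:
  M_1 = wx(L-x)/2 = 20·(16/3)·(8-(16/3))/2 = 1280/9 kN·m
Load 2 — point force P=13 kN at a=2 m (b=L-a=6):
  M_2 = Pa(L-x)/L  [x>a] = 13·2·(8-(16/3))/8 = 26/3 kN·m
Superposition: M = Σ M_i = 1358/9 kN·m ≈ 150.888889 kN·m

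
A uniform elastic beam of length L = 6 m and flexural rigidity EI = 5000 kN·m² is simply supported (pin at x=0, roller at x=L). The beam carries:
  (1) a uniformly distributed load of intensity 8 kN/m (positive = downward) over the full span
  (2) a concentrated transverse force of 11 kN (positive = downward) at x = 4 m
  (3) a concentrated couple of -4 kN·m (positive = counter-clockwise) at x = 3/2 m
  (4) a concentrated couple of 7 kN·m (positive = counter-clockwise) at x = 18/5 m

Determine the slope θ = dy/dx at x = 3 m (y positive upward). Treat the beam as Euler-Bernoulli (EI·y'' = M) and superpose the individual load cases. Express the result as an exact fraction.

Load 1 — uniform load w=8 kN/m over full span:
  θ_1 = -w(L³-6Lx²+4x³)/(24EI) = -8·(6³-6·6·3²+4·3³)/(24·5000) = 0 rad
Load 2 — point force P=11 kN at a=4 m (b=L-a=2):
  θ_2 = -Pb(L²-b²-3x²)/(6LEI)  [x≤a] = -11·2·(6²-2²-3·3²)/(6·6·5000) = -11/18000 rad
Load 3 — applied couple M₀=-4 kN·m at a=3/2 m (b=L-a=9/2):
  θ_3 = (M₀x²/(2L)-M₀(x-a)+C₁)/EI  [x>a] with C₁=M₀(3b²-L²)/(6L)=-11/4 = ((-4)·3²/(2·6)-(-4)·(3-(3/2))+(-11/4))/5000 = 1/20000 rad
Load 4 — applied couple M₀=7 kN·m at a=18/5 m (b=L-a=12/5):
  θ_4 = (M₀x²/(2L)+C₁)/EI  [x≤a] with C₁=M₀(3b²-L²)/(6L)=-91/25 = (7·3²/(2·6)+(-91/25))/5000 = 161/500000 rad
Superposition: θ = Σ θ_i = -269/1125000 rad ≈ -0.000239 rad

θ(3) = -269/1125000 rad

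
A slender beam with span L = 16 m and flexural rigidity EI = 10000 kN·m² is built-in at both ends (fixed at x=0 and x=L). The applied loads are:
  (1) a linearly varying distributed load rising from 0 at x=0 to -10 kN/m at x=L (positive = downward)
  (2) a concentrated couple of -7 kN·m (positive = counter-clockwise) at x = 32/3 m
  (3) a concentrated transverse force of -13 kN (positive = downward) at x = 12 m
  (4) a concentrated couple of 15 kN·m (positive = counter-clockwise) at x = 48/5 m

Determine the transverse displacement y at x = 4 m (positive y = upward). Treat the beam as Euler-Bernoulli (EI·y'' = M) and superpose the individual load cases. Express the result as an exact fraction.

Load 1 — triangular load w₀=-10 kN/m (0→w₀ over full span):
  y_1 = -w₀x²(L-x)²(x+2L)/(120LEI) = -(-10)·4²·(16-4)²·(4+2·16)/(120·16·10000) = 27/625 m
Load 2 — applied couple M₀=-7 kN·m at a=32/3 m (b=L-a=16/3):
  y_2 = (R_Ax³/6 - M_Ax²/2)/EI  [x≤a] with R_A=-7/12, M_A=-7/3 = ((-7/12)·4³/6 - (-7/3)·4²/2)/10000 = 7/5625 m
Load 3 — point force P=-13 kN at a=12 m (b=L-a=4):
  y_3 = -Pb²x²(3aL-(3a+b)x)/(6L³EI)  [x≤a] = -(-13)·4²·4²·(3·12·16-(3·12+4)·4)/(6·16³·10000) = 169/30000 m
Load 4 — applied couple M₀=15 kN·m at a=48/5 m (b=L-a=32/5):
  y_4 = (R_Ax³/6 - M_Ax²/2)/EI  [x≤a] with R_A=27/20, M_A=24/5 = ((27/20)·4³/6 - (24/5)·4²/2)/10000 = -3/1250 m
Superposition: y = Σ y_i = 4291/90000 m ≈ 0.047678 m

y(4) = 4291/90000 m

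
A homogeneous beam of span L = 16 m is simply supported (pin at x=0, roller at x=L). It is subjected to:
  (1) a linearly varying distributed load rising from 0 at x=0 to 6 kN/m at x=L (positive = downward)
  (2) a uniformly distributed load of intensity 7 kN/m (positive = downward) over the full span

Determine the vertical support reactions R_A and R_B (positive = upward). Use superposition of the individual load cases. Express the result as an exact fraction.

R_A = 72 kN, R_B = 88 kN

Load 1 — triangular load w₀=6 kN/m (0→w₀ over full span):
  R_A = w₀L/6 = 6·16/6 = 16 kN
  R_B = w₀L/3 = 6·16/3 = 32 kN
Load 2 — uniform load w=7 kN/m over full span:
  R_A = wL/2 = 7·16/2 = 56 kN
  R_B = wL/2 = 7·16/2 = 56 kN
Superposition: R_A = 72 kN, R_B = 88 kN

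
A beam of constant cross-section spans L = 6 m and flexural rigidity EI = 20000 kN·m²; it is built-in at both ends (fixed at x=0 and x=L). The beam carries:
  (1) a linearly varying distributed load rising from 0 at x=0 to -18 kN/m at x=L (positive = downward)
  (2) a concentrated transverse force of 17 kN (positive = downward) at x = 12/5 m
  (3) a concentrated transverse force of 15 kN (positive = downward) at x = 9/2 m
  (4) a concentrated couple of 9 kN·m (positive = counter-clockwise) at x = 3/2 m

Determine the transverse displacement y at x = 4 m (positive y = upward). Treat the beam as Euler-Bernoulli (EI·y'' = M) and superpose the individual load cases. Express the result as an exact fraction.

y(4) = 25859/60000000 m

Load 1 — triangular load w₀=-18 kN/m (0→w₀ over full span):
  y_1 = -w₀x²(L-x)²(x+2L)/(120LEI) = -(-18)·4²·(6-4)²·(4+2·6)/(120·6·20000) = 4/3125 m
Load 2 — point force P=17 kN at a=12/5 m (b=L-a=18/5):
  y_2 = -Pa²(L-x)²(3bL-(3b+a)(L-x))/(6L³EI)  [x>a] = -17·(12/5)²·(6-4)²·(3·(18/5)·6-(3·(18/5)+(12/5))·(6-4))/(6·6³·20000) = -136/234375 m
Load 3 — point force P=15 kN at a=9/2 m (b=L-a=3/2):
  y_3 = -Pb²x²(3aL-(3a+b)x)/(6L³EI)  [x≤a] = -15·(3/2)²·4²·(3·(9/2)·6-(3·(9/2)+(3/2))·4)/(6·6³·20000) = -7/16000 m
Load 4 — applied couple M₀=9 kN·m at a=3/2 m (b=L-a=9/2):
  y_4 = (R_Ax³/6 - M_Ax²/2 - M₀(x-a)²/2)/EI  [x>a] with R_A=27/16, M_A=-27/16 = ((27/16)·4³/6 - (-27/16)·4²/2 - 9·(4-(3/2))²/2)/20000 = 27/160000 m
Superposition: y = Σ y_i = 25859/60000000 m ≈ 0.000431 m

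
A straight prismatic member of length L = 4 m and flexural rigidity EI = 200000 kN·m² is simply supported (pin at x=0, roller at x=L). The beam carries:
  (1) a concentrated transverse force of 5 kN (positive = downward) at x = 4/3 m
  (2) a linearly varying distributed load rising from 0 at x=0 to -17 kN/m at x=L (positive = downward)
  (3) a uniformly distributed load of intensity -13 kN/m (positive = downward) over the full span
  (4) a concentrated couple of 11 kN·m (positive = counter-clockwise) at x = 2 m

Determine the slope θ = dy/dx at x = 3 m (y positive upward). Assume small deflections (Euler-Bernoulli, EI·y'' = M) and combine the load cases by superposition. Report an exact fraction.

Load 1 — point force P=5 kN at a=4/3 m (b=L-a=8/3):
  θ_1 = -Pa(2L²-6Lx+3x²+a²)/(6LEI)  [x>a] = -5·(4/3)·(2·4²-6·4·3+3·3²+(4/3)²)/(6·4·200000) = 101/6480000 rad
Load 2 — triangular load w₀=-17 kN/m (0→w₀ over full span):
  θ_2 = -w₀(7L⁴-30L²x²+15x⁴)/(360LEI) = -(-17)·(7·4⁴-30·4²·3²+15·3⁴)/(360·4·200000) = -22321/288000000 rad
Load 3 — uniform load w=-13 kN/m over full span:
  θ_3 = -w(L³-6Lx²+4x³)/(24EI) = -(-13)·(4³-6·4·3²+4·3³)/(24·200000) = -143/1200000 rad
Load 4 — applied couple M₀=11 kN·m at a=2 m (b=L-a=2):
  θ_4 = (M₀x²/(2L)-M₀(x-a)+C₁)/EI  [x>a] with C₁=M₀(3b²-L²)/(6L)=-11/6 = (11·3²/(2·4)-11·(3-2)+(-11/6))/200000 = -11/4800000 rad
Superposition: θ = Σ θ_i = -475309/2592000000 rad ≈ -0.000183 rad

θ(3) = -475309/2592000000 rad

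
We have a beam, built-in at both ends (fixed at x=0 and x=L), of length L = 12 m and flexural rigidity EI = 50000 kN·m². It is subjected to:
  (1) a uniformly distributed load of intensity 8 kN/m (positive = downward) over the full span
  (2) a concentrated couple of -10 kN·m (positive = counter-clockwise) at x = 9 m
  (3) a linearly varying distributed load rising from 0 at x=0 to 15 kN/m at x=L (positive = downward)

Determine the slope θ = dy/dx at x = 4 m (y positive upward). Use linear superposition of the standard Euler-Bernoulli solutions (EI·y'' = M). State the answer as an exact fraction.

θ(4) = -497/150000 rad

Load 1 — uniform load w=8 kN/m over full span:
  θ_1 = -wx(L-x)(L-2x)/(12EI) = -8·4·(12-4)·(12-2·4)/(12·50000) = -16/9375 rad
Load 2 — applied couple M₀=-10 kN·m at a=9 m (b=L-a=3):
  θ_2 = (R_Ax²/2 - M_Ax)/EI  [x≤a] with R_A=-15/16, M_A=-25/8 = ((-15/16)·4²/2 - (-25/8)·4)/50000 = 1/10000 rad
Load 3 — triangular load w₀=15 kN/m (0→w₀ over full span):
  θ_3 = -w₀(2x(L-x)(L-2x)(x+2L)+x²(L-x)²)/(120LEI) = -15·(2·4·(12-4)·(12-2·4)·(4+2·12)+4²·(12-4)²)/(120·12·50000) = -16/9375 rad
Superposition: θ = Σ θ_i = -497/150000 rad ≈ -0.003313 rad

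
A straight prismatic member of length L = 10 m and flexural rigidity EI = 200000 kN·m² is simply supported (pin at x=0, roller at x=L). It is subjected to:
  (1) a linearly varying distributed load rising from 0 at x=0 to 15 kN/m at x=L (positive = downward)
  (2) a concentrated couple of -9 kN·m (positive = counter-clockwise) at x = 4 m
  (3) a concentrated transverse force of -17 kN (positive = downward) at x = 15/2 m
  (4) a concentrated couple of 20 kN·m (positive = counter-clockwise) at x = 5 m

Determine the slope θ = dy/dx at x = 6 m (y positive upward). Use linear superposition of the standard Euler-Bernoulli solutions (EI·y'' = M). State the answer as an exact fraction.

Load 1 — triangular load w₀=15 kN/m (0→w₀ over full span):
  θ_1 = -w₀(7L⁴-30L²x²+15x⁴)/(360LEI) = -15·(7·10⁴-30·10²·6²+15·6⁴)/(360·10·200000) = 29/75000 rad
Load 2 — applied couple M₀=-9 kN·m at a=4 m (b=L-a=6):
  θ_2 = (M₀x²/(2L)-M₀(x-a)+C₁)/EI  [x>a] with C₁=M₀(3b²-L²)/(6L)=-6/5 = ((-9)·6²/(2·10)-(-9)·(6-4)+(-6/5))/200000 = 3/1000000 rad
Load 3 — point force P=-17 kN at a=15/2 m (b=L-a=5/2):
  θ_3 = -Pb(L²-b²-3x²)/(6LEI)  [x≤a] = -(-17)·(5/2)·(10²-(5/2)²-3·6²)/(6·10·200000) = -323/6400000 rad
Load 4 — applied couple M₀=20 kN·m at a=5 m (b=L-a=5):
  θ_4 = (M₀x²/(2L)-M₀(x-a)+C₁)/EI  [x>a] with C₁=M₀(3b²-L²)/(6L)=-25/3 = (20·6²/(2·10)-20·(6-5)+(-25/3))/200000 = 23/600000 rad
Superposition: θ = Σ θ_i = 12081/32000000 rad ≈ 0.000378 rad

θ(6) = 12081/32000000 rad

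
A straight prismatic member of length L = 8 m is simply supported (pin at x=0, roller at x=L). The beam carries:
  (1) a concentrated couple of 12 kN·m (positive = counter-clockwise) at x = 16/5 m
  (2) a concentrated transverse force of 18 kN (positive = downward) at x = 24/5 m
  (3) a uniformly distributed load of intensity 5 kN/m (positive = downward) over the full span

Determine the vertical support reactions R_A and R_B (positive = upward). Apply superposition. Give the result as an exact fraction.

R_A = 287/10 kN, R_B = 293/10 kN

Load 1 — applied couple M₀=12 kN·m at a=16/5 m (b=L-a=24/5):
  R_A = M₀/L = 12/8 = 3/2 kN
  R_B = -M₀/L = -12/8 = -3/2 kN
Load 2 — point force P=18 kN at a=24/5 m (b=L-a=16/5):
  R_A = Pb/L = 18·(16/5)/8 = 36/5 kN
  R_B = Pa/L = 18·(24/5)/8 = 54/5 kN
Load 3 — uniform load w=5 kN/m over full span:
  R_A = wL/2 = 5·8/2 = 20 kN
  R_B = wL/2 = 5·8/2 = 20 kN
Superposition: R_A = 287/10 kN, R_B = 293/10 kN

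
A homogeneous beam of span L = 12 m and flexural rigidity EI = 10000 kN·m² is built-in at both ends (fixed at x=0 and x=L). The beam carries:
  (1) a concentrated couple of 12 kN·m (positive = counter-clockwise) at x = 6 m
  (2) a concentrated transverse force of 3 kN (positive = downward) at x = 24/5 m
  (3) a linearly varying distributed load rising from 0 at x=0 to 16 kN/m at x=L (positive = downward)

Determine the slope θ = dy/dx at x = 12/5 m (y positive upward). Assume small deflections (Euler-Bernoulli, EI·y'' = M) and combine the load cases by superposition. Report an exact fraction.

Load 1 — applied couple M₀=12 kN·m at a=6 m (b=L-a=6):
  θ_1 = (R_Ax²/2 - M_Ax)/EI  [x≤a] with R_A=3/2, M_A=3 = ((3/2)·(12/5)²/2 - 3·(12/5))/10000 = -9/31250 rad
Load 2 — point force P=3 kN at a=24/5 m (b=L-a=36/5):
  θ_2 = -Pb²x(2aL-(3a+b)x)/(2L³EI)  [x≤a] = -3·(36/5)²·(12/5)·(2·(24/5)·12-(3·(24/5)+(36/5))·(12/5))/(2·12³·10000) = -2673/3906250 rad
Load 3 — triangular load w₀=16 kN/m (0→w₀ over full span):
  θ_3 = -w₀(2x(L-x)(L-2x)(x+2L)+x²(L-x)²)/(120LEI) = -16·(2·(12/5)·(12-(12/5))·(12-2·(12/5))·((12/5)+2·12)+(12/5)²·(12-(12/5))²)/(120·12·10000) = -4032/390625 rad
Superposition: θ = Σ θ_i = -22059/1953125 rad ≈ -0.011294 rad

θ(12/5) = -22059/1953125 rad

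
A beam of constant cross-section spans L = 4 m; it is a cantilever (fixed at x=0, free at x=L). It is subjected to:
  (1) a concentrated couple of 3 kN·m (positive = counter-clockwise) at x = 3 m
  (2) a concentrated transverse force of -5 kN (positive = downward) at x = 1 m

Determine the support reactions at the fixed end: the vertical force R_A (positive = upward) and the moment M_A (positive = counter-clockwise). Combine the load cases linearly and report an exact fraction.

Load 1 — applied couple M₀=3 kN·m at a=3 m (b=L-a=1):
  R_A = 0 kN
  M_A = -M₀ = -3 kN·m
Load 2 — point force P=-5 kN at a=1 m (b=L-a=3):
  R_A = P = (-5) = -5 kN
  M_A = Pa = (-5)·1 = -5 kN·m
Superposition: R_A = -5 kN, M_A = -8 kN·m

R_A = -5 kN, M_A = -8 kN·m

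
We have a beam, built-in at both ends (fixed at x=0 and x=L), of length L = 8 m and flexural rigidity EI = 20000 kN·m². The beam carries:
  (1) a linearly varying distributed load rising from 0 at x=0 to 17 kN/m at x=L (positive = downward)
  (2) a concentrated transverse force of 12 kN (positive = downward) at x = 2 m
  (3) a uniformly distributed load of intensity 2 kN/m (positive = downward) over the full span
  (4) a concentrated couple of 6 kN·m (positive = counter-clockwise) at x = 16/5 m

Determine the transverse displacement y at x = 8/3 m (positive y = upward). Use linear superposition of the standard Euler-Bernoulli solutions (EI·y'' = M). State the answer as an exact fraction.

Load 1 — triangular load w₀=17 kN/m (0→w₀ over full span):
  y_1 = -w₀x²(L-x)²(x+2L)/(120LEI) = -17·(8/3)²·(8-(8/3))²·((8/3)+2·8)/(120·8·20000) = -7616/2278125 m
Load 2 — point force P=12 kN at a=2 m (b=L-a=6):
  y_2 = -Pa²(L-x)²(3bL-(3b+a)(L-x))/(6L³EI)  [x>a] = -12·2²·(8-(8/3))²·(3·6·8-(3·6+2)·(8-(8/3)))/(6·8³·20000) = -14/16875 m
Load 3 — uniform load w=2 kN/m over full span:
  y_3 = -wx²(L-x)²/(24EI) = -2·(8/3)²·(8-(8/3))²/(24·20000) = -128/151875 m
Load 4 — applied couple M₀=6 kN·m at a=16/5 m (b=L-a=24/5):
  y_4 = (R_Ax³/6 - M_Ax²/2)/EI  [x≤a] with R_A=27/25, M_A=18/25 = ((27/25)·(8/3)³/6 - (18/25)·(8/3)²/2)/20000 = 2/46875 m
Superposition: y = Σ y_i = -56644/11390625 m ≈ -0.004973 m

y(8/3) = -56644/11390625 m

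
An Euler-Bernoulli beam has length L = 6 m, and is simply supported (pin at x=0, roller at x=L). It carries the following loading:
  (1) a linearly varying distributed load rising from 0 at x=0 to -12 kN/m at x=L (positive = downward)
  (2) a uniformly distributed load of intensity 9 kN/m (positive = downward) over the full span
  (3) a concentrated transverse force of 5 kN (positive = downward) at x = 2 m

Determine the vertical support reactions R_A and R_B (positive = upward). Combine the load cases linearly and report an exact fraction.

R_A = 55/3 kN, R_B = 14/3 kN

Load 1 — triangular load w₀=-12 kN/m (0→w₀ over full span):
  R_A = w₀L/6 = (-12)·6/6 = -12 kN
  R_B = w₀L/3 = (-12)·6/3 = -24 kN
Load 2 — uniform load w=9 kN/m over full span:
  R_A = wL/2 = 9·6/2 = 27 kN
  R_B = wL/2 = 9·6/2 = 27 kN
Load 3 — point force P=5 kN at a=2 m (b=L-a=4):
  R_A = Pb/L = 5·4/6 = 10/3 kN
  R_B = Pa/L = 5·2/6 = 5/3 kN
Superposition: R_A = 55/3 kN, R_B = 14/3 kN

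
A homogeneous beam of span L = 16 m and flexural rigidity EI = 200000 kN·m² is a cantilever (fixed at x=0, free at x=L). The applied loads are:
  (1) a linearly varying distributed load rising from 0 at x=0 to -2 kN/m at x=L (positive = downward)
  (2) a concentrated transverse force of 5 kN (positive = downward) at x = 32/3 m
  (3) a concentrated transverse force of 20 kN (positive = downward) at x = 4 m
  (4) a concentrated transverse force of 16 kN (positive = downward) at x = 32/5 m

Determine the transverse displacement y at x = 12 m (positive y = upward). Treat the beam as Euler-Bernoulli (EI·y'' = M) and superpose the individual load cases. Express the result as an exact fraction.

Load 1 — triangular load w₀=-2 kN/m (0→w₀ over full span):
  y_1 = (w₀Lx³/12-w₀L²x²/6-w₀x⁵/(120L))/EI = ((-2)·16·12³/12-(-2)·16²·12²/6-(-2)·12⁵/(120·16))/200000 = 2481/62500 m
Load 2 — point force P=5 kN at a=32/3 m (b=L-a=16/3):
  y_2 = -Pa²(3x-a)/(6EI)  [x>a] = -5·(32/3)²·(3·12-(32/3))/(6·200000) = -608/50625 m
Load 3 — point force P=20 kN at a=4 m (b=L-a=12):
  y_3 = -Pa²(3x-a)/(6EI)  [x>a] = -20·4²·(3·12-4)/(6·200000) = -16/1875 m
Load 4 — point force P=16 kN at a=32/5 m (b=L-a=48/5):
  y_4 = -Pa²(3x-a)/(6EI)  [x>a] = -16·(32/5)²·(3·12-(32/5))/(6·200000) = -18944/1171875 m
Superposition: y = Σ y_i = 378073/126562500 m ≈ 0.002987 m

y(12) = 378073/126562500 m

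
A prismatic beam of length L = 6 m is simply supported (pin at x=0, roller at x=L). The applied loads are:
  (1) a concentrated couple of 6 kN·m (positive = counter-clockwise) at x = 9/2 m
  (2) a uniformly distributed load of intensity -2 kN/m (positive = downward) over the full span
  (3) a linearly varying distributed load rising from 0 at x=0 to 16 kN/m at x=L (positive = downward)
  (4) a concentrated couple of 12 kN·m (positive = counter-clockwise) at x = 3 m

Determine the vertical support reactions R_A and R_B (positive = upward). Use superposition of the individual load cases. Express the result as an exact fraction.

R_A = 13 kN, R_B = 23 kN

Load 1 — applied couple M₀=6 kN·m at a=9/2 m (b=L-a=3/2):
  R_A = M₀/L = 6/6 = 1 kN
  R_B = -M₀/L = -6/6 = -1 kN
Load 2 — uniform load w=-2 kN/m over full span:
  R_A = wL/2 = (-2)·6/2 = -6 kN
  R_B = wL/2 = (-2)·6/2 = -6 kN
Load 3 — triangular load w₀=16 kN/m (0→w₀ over full span):
  R_A = w₀L/6 = 16·6/6 = 16 kN
  R_B = w₀L/3 = 16·6/3 = 32 kN
Load 4 — applied couple M₀=12 kN·m at a=3 m (b=L-a=3):
  R_A = M₀/L = 12/6 = 2 kN
  R_B = -M₀/L = -12/6 = -2 kN
Superposition: R_A = 13 kN, R_B = 23 kN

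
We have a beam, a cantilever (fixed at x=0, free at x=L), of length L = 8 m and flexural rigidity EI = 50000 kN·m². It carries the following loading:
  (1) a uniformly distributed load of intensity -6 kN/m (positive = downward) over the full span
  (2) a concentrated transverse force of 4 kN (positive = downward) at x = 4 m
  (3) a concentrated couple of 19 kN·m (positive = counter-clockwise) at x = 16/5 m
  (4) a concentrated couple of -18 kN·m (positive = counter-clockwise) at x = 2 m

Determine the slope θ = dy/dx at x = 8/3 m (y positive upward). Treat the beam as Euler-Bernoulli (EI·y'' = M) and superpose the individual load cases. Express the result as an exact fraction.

Load 1 — uniform load w=-6 kN/m over full span:
  θ_1 = -wx(x²-3Lx+3L²)/(6EI) = -(-6)·(8/3)·((8/3)²-3·8·(8/3)+3·8²)/(6·50000) = 608/84375 rad
Load 2 — point force P=4 kN at a=4 m (b=L-a=4):
  θ_2 = -Px(2a-x)/(2EI)  [x≤a] = -4·(8/3)·(2·4-(8/3))/(2·50000) = -16/28125 rad
Load 3 — applied couple M₀=19 kN·m at a=16/5 m (b=L-a=24/5):
  θ_3 = M₀x/EI  [x≤a] = 19·(8/3)/50000 = 19/18750 rad
Load 4 — applied couple M₀=-18 kN·m at a=2 m (b=L-a=6):
  θ_4 = M₀a/EI  [x>a] = (-18)·2/50000 = -9/12500 rad
Superposition: θ = Σ θ_i = 2339/337500 rad ≈ 0.006930 rad

θ(8/3) = 2339/337500 rad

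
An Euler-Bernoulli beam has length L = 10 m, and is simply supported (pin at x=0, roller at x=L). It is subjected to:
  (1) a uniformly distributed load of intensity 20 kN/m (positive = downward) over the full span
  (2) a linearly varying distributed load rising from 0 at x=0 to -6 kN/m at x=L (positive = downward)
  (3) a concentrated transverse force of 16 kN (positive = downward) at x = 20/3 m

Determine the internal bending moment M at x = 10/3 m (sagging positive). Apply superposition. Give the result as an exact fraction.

M(10/3) = 5680/27 kN·m

Load 1 — uniform load w=20 kN/m over full span:
  M_1 = wx(L-x)/2 = 20·(10/3)·(10-(10/3))/2 = 2000/9 kN·m
Load 2 — triangular load w₀=-6 kN/m (0→w₀ over full span):
  M_2 = w₀Lx/6 - w₀x³/(6L) = (-6)·10·(10/3)/6 - (-6)·(10/3)³/(6·10) = -800/27 kN·m
Load 3 — point force P=16 kN at a=20/3 m (b=L-a=10/3):
  M_3 = Pbx/L  [x≤a] = 16·(10/3)·(10/3)/10 = 160/9 kN·m
Superposition: M = Σ M_i = 5680/27 kN·m ≈ 210.370370 kN·m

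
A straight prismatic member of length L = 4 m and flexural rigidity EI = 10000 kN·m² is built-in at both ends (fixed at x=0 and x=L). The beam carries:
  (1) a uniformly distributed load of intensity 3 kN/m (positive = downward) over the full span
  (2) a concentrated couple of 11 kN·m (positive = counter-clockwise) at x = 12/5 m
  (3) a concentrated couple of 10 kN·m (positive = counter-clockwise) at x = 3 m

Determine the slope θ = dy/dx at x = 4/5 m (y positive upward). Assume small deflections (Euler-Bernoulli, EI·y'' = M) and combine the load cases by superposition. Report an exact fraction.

Load 1 — uniform load w=3 kN/m over full span:
  θ_1 = -wx(L-x)(L-2x)/(12EI) = -3·(4/5)·(4-(4/5))·(4-2·(4/5))/(12·10000) = -12/78125 rad
Load 2 — applied couple M₀=11 kN·m at a=12/5 m (b=L-a=8/5):
  θ_2 = (R_Ax²/2 - M_Ax)/EI  [x≤a] with R_A=99/25, M_A=88/25 = ((99/25)·(4/5)²/2 - (88/25)·(4/5))/10000 = -121/781250 rad
Load 3 — applied couple M₀=10 kN·m at a=3 m (b=L-a=1):
  θ_3 = (R_Ax²/2 - M_Ax)/EI  [x≤a] with R_A=45/16, M_A=25/8 = ((45/16)·(4/5)²/2 - (25/8)·(4/5))/10000 = -1/6250 rad
Superposition: θ = Σ θ_i = -183/390625 rad ≈ -0.000468 rad

θ(4/5) = -183/390625 rad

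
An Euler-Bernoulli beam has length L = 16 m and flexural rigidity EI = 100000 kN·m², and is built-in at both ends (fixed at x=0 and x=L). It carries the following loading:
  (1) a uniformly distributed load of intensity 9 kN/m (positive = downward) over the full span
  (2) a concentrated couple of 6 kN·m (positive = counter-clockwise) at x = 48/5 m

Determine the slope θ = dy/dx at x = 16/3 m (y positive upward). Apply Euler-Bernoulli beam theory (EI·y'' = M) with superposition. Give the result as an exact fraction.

Load 1 — uniform load w=9 kN/m over full span:
  θ_1 = -wx(L-x)(L-2x)/(12EI) = -9·(16/3)·(16-(16/3))·(16-2·(16/3))/(12·100000) = -64/28125 rad
Load 2 — applied couple M₀=6 kN·m at a=48/5 m (b=L-a=32/5):
  θ_2 = (R_Ax²/2 - M_Ax)/EI  [x≤a] with R_A=27/50, M_A=48/25 = ((27/50)·(16/3)²/2 - (48/25)·(16/3))/100000 = -2/78125 rad
Superposition: θ = Σ θ_i = -1618/703125 rad ≈ -0.002301 rad

θ(16/3) = -1618/703125 rad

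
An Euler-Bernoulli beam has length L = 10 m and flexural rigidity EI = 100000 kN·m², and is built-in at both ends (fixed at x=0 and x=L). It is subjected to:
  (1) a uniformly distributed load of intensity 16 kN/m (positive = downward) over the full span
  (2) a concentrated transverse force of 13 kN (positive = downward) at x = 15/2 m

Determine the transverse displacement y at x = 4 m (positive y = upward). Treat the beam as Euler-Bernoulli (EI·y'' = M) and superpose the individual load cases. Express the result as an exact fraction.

y(4) = -4933/1200000 m

Load 1 — uniform load w=16 kN/m over full span:
  y_1 = -wx²(L-x)²/(24EI) = -16·4²·(10-4)²/(24·100000) = -12/3125 m
Load 2 — point force P=13 kN at a=15/2 m (b=L-a=5/2):
  y_2 = -Pb²x²(3aL-(3a+b)x)/(6L³EI)  [x≤a] = -13·(5/2)²·4²·(3·(15/2)·10-(3·(15/2)+(5/2))·4)/(6·10³·100000) = -13/48000 m
Superposition: y = Σ y_i = -4933/1200000 m ≈ -0.004111 m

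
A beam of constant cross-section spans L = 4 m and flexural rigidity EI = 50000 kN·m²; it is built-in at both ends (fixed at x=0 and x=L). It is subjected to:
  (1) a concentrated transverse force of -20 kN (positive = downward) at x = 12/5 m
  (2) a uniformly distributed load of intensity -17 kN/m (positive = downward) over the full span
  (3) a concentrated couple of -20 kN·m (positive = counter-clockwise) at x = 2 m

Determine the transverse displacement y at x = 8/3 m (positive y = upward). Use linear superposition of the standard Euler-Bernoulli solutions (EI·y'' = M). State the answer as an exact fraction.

y(8/3) = 9563/37968750 m

Load 1 — point force P=-20 kN at a=12/5 m (b=L-a=8/5):
  y_1 = -Pa²(L-x)²(3bL-(3b+a)(L-x))/(6L³EI)  [x>a] = -(-20)·(12/5)²·(4-(8/3))²·(3·(8/5)·4-(3·(8/5)+(12/5))·(4-(8/3)))/(6·4³·50000) = 8/78125 m
Load 2 — uniform load w=-17 kN/m over full span:
  y_2 = -wx²(L-x)²/(24EI) = -(-17)·(8/3)²·(4-(8/3))²/(24·50000) = 136/759375 m
Load 3 — applied couple M₀=-20 kN·m at a=2 m (b=L-a=2):
  y_3 = (R_Ax³/6 - M_Ax²/2 - M₀(x-a)²/2)/EI  [x>a] with R_A=-15/2, M_A=-5 = ((-15/2)·(8/3)³/6 - (-5)·(8/3)²/2 - (-20)·((8/3)-2)²/2)/50000 = -1/33750 m
Superposition: y = Σ y_i = 9563/37968750 m ≈ 0.000252 m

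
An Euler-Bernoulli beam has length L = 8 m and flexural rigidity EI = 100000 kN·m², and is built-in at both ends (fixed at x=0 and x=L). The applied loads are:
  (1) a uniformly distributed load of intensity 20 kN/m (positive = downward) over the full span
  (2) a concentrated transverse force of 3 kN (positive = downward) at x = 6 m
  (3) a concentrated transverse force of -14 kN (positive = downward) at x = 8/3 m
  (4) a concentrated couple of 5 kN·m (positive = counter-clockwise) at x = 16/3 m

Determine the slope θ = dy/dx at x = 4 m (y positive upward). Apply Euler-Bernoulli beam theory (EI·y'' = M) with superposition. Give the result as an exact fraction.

Load 1 — uniform load w=20 kN/m over full span:
  θ_1 = -wx(L-x)(L-2x)/(12EI) = -20·4·(8-4)·(8-2·4)/(12·100000) = 0 rad
Load 2 — point force P=3 kN at a=6 m (b=L-a=2):
  θ_2 = -Pb²x(2aL-(3a+b)x)/(2L³EI)  [x≤a] = -3·2²·4·(2·6·8-(3·6+2)·4)/(2·8³·100000) = -3/400000 rad
Load 3 — point force P=-14 kN at a=8/3 m (b=L-a=16/3):
  θ_3 = Pa²(L-x)(2bL-(3b+a)(L-x))/(2L³EI)  [x>a] = (-14)·(8/3)²·(8-4)·(2·(16/3)·8-(3·(16/3)+(8/3))·(8-4))/(2·8³·100000) = -7/168750 rad
Load 4 — applied couple M₀=5 kN·m at a=16/3 m (b=L-a=8/3):
  θ_4 = (R_Ax²/2 - M_Ax)/EI  [x≤a] with R_A=5/6, M_A=5/3 = ((5/6)·4²/2 - (5/3)·4)/100000 = 0 rad
Superposition: θ = Σ θ_i = -529/10800000 rad ≈ -0.000049 rad

θ(4) = -529/10800000 rad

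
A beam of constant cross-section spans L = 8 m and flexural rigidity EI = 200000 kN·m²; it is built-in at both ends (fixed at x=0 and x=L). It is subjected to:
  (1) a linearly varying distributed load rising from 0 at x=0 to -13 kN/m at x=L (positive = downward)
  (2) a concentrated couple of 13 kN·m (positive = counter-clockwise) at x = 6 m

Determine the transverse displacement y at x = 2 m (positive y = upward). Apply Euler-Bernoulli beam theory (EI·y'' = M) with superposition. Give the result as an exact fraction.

Load 1 — triangular load w₀=-13 kN/m (0→w₀ over full span):
  y_1 = -w₀x²(L-x)²(x+2L)/(120LEI) = -(-13)·2²·(8-2)²·(2+2·8)/(120·8·200000) = 351/2000000 m
Load 2 — applied couple M₀=13 kN·m at a=6 m (b=L-a=2):
  y_2 = (R_Ax³/6 - M_Ax²/2)/EI  [x≤a] with R_A=117/64, M_A=65/16 = ((117/64)·2³/6 - (65/16)·2²/2)/200000 = -91/3200000 m
Superposition: y = Σ y_i = 2353/16000000 m ≈ 0.000147 m

y(2) = 2353/16000000 m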